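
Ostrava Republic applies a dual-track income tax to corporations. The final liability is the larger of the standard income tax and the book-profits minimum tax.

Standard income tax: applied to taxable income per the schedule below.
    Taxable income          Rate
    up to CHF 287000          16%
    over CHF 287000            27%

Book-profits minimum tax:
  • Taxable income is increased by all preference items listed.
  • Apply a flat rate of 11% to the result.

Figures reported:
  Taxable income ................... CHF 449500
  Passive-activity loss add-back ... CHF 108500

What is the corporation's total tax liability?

Standard income tax:
  CHF 287000 × 16% = CHF 45920
  CHF 162500 × 27% = CHF 43875
  → CHF 89795

Book-profits minimum tax:
  Adjusted income: CHF 449500 + CHF 108500 = CHF 558000
  CHF 558000 × 11% = CHF 61380

CHF 89795 > CHF 61380, so the standard income tax governs.

CHF 89795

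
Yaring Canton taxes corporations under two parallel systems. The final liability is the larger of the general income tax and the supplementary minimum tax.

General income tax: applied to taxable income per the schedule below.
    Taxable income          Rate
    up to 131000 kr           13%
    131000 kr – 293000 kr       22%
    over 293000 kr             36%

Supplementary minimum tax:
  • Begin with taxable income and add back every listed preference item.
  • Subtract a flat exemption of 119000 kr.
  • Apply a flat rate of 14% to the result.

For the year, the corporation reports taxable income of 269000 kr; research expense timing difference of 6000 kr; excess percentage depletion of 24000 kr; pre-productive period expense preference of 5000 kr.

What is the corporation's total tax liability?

General income tax:
  131000 kr × 13% = 17030 kr
  138000 kr × 22% = 30360 kr
  → 47390 kr

Supplementary minimum tax:
  Adjusted income: 269000 kr + 6000 kr + 24000 kr + 5000 kr = 304000 kr
  Less exemption 119000 kr → base 185000 kr
  185000 kr × 14% = 25900 kr

47390 kr > 25900 kr, so the general income tax governs.

47390 kr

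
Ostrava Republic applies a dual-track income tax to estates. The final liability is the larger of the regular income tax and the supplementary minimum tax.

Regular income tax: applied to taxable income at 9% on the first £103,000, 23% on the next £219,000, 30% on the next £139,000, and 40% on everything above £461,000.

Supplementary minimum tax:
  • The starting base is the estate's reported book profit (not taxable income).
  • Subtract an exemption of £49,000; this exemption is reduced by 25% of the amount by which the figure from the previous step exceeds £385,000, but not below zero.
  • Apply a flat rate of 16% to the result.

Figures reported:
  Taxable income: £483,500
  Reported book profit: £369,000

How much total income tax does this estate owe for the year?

Supplementary minimum tax:
  Base (reported book profit): £369,000
  Exemption: £369,000 ≤ £385,000, so full £49,000 applies
  Base: £369,000 − £49,000 = £320,000
  £320,000 × 16% = £51,200

Regular income tax:
  £103,000 × 9% = £9,270
  £219,000 × 23% = £50,370
  £139,000 × 30% = £41,700
  £22,500 × 40% = £9,000
  → £110,340

£110,340 > £51,200, so the regular income tax governs.

£110,340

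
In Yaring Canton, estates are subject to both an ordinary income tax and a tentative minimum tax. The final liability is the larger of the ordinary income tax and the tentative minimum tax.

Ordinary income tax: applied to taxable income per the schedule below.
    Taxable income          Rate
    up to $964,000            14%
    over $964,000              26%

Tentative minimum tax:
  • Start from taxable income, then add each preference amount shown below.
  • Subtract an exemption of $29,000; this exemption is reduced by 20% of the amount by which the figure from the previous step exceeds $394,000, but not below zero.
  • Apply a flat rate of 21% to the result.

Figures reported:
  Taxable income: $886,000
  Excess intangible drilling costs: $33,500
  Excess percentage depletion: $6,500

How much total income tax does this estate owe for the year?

Ordinary income tax:
  $886,000 × 14% = $124,040

Tentative minimum tax:
  Adjusted income: $886,000 + $33,500 + $6,500 = $926,000
  Exemption: 20% × ($926,000 − $394,000) = $106,400 ≥ $29,000, so the exemption is fully phased out
  Base: $926,000 − $0 = $926,000
  $926,000 × 21% = $194,460

$194,460 > $124,040, so the tentative minimum tax is the binding amount.

$194,460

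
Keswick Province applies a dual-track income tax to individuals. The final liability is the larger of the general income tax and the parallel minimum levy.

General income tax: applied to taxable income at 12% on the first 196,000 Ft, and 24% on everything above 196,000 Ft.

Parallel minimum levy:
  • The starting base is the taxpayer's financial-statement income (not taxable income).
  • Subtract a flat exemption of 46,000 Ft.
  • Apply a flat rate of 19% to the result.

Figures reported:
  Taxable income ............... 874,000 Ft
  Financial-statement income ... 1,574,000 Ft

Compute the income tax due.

290,320 Ft

Parallel minimum levy:
  Base (financial-statement income): 1,574,000 Ft
  Less exemption 46,000 Ft → base 1,528,000 Ft
  1,528,000 Ft × 19% = 290,320 Ft

General income tax:
  196,000 Ft × 12% = 23,520 Ft
  678,000 Ft × 24% = 162,720 Ft
  → 186,240 Ft

290,320 Ft > 186,240 Ft, so the parallel minimum levy is the binding amount.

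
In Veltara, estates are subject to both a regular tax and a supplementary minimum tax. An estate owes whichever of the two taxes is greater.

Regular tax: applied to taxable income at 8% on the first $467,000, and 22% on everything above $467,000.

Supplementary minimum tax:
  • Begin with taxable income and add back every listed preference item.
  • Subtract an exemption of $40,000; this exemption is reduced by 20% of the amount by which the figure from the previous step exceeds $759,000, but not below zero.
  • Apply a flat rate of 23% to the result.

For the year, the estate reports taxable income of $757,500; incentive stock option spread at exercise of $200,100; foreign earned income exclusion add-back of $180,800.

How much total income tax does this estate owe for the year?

$261,832

Regular tax:
  $467,000 × 8% = $37,360
  $290,500 × 22% = $63,910
  → $101,270

Supplementary minimum tax:
  Adjusted income: $757,500 + $200,100 + $180,800 = $1,138,400
  Exemption: 20% × ($1,138,400 − $759,000) = $75,880 ≥ $40,000, so the exemption is fully phased out
  Base: $1,138,400 − $0 = $1,138,400
  $1,138,400 × 23% = $261,832

$261,832 > $101,270, so the supplementary minimum tax is the binding amount.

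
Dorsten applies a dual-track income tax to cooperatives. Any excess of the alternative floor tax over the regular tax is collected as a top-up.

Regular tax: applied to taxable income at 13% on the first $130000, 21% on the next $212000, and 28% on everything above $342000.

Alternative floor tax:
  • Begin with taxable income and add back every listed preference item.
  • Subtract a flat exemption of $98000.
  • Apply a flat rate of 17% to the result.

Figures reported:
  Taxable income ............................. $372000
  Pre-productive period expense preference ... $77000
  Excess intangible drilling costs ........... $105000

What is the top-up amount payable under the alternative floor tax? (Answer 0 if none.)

Alternative floor tax:
  Adjusted income: $372000 + $77000 + $105000 = $554000
  Less exemption $98000 → base $456000
  $456000 × 17% = $77520

Regular tax:
  $130000 × 13% = $16900
  $212000 × 21% = $44520
  $30000 × 28% = $8400
  → $69820

Excess of alternative floor tax over regular tax: $77520 − $69820 = $7700.

$7700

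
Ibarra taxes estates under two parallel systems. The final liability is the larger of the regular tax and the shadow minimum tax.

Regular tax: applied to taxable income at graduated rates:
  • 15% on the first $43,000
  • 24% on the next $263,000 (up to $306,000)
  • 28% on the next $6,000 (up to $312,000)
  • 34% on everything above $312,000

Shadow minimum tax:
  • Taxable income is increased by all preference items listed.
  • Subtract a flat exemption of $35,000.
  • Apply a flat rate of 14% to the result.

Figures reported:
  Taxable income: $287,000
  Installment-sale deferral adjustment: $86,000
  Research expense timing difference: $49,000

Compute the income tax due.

$65,010

Shadow minimum tax:
  Adjusted income: $287,000 + $86,000 + $49,000 = $422,000
  Less exemption $35,000 → base $387,000
  $387,000 × 14% = $54,180

Regular tax:
  $43,000 × 15% = $6,450
  $244,000 × 24% = $58,560
  → $65,010

$65,010 > $54,180, so the regular tax governs.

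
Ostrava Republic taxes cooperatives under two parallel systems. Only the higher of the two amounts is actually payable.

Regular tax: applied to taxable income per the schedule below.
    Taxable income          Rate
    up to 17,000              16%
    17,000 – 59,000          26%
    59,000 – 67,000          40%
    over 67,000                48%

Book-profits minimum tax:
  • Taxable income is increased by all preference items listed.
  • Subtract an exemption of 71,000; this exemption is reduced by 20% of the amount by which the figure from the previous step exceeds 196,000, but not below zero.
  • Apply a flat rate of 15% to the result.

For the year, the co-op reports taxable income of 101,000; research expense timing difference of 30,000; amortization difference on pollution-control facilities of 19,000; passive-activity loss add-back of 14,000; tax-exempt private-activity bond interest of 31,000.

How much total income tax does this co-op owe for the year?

33,160

Book-profits minimum tax:
  Adjusted income: 101,000 + 30,000 + 19,000 + 14,000 + 31,000 = 195,000
  Exemption: 195,000 ≤ 196,000, so full 71,000 applies
  Base: 195,000 − 71,000 = 124,000
  124,000 × 15% = 18,600

Regular tax:
  17,000 × 16% = 2,720
  42,000 × 26% = 10,920
  8,000 × 40% = 3,200
  34,000 × 48% = 16,320
  → 33,160

33,160 > 18,600, so the regular tax governs.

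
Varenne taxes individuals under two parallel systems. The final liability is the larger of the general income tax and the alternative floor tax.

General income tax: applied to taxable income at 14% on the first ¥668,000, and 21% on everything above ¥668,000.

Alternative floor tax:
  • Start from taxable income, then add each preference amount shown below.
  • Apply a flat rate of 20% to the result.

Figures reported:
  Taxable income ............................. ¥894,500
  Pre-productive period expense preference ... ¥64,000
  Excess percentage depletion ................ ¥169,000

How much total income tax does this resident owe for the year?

¥225,500

General income tax:
  ¥668,000 × 14% = ¥93,520
  ¥226,500 × 21% = ¥47,565
  → ¥141,085

Alternative floor tax:
  Adjusted income: ¥894,500 + ¥64,000 + ¥169,000 = ¥1,127,500
  ¥1,127,500 × 20% = ¥225,500

¥225,500 > ¥141,085, so the alternative floor tax is the binding amount.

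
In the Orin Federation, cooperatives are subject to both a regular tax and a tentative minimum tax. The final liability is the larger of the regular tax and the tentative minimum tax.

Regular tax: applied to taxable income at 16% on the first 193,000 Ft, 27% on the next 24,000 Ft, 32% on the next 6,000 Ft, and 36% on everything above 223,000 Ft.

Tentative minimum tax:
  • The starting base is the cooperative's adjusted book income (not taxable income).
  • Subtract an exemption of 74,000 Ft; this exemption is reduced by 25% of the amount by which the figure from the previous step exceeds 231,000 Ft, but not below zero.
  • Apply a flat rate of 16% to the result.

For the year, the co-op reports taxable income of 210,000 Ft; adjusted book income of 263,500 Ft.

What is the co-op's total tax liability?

35,470 Ft

Tentative minimum tax:
  Base (adjusted book income): 263,500 Ft
  Exemption: 74,000 Ft − 25% × (263,500 Ft − 231,000 Ft) = 74,000 Ft − 8,125 Ft = 65,875 Ft
  Base: 263,500 Ft − 65,875 Ft = 197,625 Ft
  197,625 Ft × 16% = 31,620 Ft

Regular tax:
  193,000 Ft × 16% = 30,880 Ft
  17,000 Ft × 27% = 4,590 Ft
  → 35,470 Ft

35,470 Ft > 31,620 Ft, so the regular tax governs.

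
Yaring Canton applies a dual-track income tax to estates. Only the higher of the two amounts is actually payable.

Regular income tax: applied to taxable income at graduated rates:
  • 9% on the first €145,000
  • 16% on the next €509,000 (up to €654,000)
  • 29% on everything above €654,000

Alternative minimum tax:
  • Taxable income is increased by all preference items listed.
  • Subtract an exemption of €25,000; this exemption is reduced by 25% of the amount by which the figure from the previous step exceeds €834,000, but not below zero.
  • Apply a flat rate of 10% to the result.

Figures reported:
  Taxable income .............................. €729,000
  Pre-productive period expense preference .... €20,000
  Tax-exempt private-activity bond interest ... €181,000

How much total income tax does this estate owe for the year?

€116,240

Regular income tax:
  €145,000 × 9% = €13,050
  €509,000 × 16% = €81,440
  €75,000 × 29% = €21,750
  → €116,240

Alternative minimum tax:
  Adjusted income: €729,000 + €20,000 + €181,000 = €930,000
  Exemption: €25,000 − 25% × (€930,000 − €834,000) = €25,000 − €24,000 = €1,000
  Base: €930,000 − €1,000 = €929,000
  €929,000 × 10% = €92,900

€116,240 > €92,900, so the regular income tax governs.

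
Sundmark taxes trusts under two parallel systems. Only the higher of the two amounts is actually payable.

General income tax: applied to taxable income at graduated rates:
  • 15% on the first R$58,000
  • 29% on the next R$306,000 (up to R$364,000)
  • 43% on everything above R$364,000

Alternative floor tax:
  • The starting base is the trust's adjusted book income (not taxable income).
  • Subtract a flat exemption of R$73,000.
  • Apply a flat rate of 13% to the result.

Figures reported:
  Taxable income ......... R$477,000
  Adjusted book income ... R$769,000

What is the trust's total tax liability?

Alternative floor tax:
  Base (adjusted book income): R$769,000
  Less exemption R$73,000 → base R$696,000
  R$696,000 × 13% = R$90,480

General income tax:
  R$58,000 × 15% = R$8,700
  R$306,000 × 29% = R$88,740
  R$113,000 × 43% = R$48,590
  → R$146,030

R$146,030 > R$90,480, so the general income tax governs.

R$146,030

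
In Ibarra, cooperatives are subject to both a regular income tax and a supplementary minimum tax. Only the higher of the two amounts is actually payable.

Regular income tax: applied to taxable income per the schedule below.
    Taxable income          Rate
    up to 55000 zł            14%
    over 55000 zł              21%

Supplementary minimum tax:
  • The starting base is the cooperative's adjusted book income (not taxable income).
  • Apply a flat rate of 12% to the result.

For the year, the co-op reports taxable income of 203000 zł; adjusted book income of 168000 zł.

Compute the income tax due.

Regular income tax:
  55000 zł × 14% = 7700 zł
  148000 zł × 21% = 31080 zł
  → 38780 zł

Supplementary minimum tax:
  Base (adjusted book income): 168000 zł
  168000 zł × 12% = 20160 zł

38780 zł > 20160 zł, so the regular income tax governs.

38780 zł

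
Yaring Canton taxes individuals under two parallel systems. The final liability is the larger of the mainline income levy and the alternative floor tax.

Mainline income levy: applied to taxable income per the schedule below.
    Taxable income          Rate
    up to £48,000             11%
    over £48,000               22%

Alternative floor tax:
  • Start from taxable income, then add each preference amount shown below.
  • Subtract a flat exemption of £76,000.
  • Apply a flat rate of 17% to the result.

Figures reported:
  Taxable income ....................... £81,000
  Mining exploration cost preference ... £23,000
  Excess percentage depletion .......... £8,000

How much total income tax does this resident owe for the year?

£12,540

Alternative floor tax:
  Adjusted income: £81,000 + £23,000 + £8,000 = £112,000
  Less exemption £76,000 → base £36,000
  £36,000 × 17% = £6,120

Mainline income levy:
  £48,000 × 11% = £5,280
  £33,000 × 22% = £7,260
  → £12,540

£12,540 > £6,120, so the mainline income levy governs.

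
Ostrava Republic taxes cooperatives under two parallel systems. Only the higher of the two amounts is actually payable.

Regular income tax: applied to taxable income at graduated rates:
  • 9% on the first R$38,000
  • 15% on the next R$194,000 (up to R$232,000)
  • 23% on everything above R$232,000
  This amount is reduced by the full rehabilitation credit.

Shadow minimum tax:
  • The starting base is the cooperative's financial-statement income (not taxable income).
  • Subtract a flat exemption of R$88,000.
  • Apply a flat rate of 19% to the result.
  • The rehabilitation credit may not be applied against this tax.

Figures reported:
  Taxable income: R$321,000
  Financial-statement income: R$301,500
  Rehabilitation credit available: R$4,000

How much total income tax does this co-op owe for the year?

Shadow minimum tax:
  Base (financial-statement income): R$301,500
  Less exemption R$88,000 → base R$213,500
  R$213,500 × 19% = R$40,565

Regular income tax:
  R$38,000 × 9% = R$3,420
  R$194,000 × 15% = R$29,100
  R$89,000 × 23% = R$20,470
  → R$52,990
  Less rehabilitation credit R$4,000 → R$48,990

R$48,990 > R$40,565, so the regular income tax governs.

R$48,990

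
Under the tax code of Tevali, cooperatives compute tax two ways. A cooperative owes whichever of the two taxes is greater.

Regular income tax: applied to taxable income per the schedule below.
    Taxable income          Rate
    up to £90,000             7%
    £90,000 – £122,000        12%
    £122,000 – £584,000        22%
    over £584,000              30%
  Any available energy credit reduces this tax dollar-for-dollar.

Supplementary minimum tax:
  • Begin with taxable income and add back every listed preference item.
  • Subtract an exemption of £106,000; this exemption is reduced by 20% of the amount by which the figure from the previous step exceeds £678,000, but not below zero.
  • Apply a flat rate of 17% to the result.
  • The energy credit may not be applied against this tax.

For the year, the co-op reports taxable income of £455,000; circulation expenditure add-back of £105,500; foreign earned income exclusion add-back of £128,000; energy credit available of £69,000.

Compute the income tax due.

Regular income tax:
  £90,000 × 7% = £6,300
  £32,000 × 12% = £3,840
  £333,000 × 22% = £73,260
  → £83,400
  Less energy credit £69,000 → £14,400

Supplementary minimum tax:
  Adjusted income: £455,000 + £105,500 + £128,000 = £688,500
  Exemption: £106,000 − 20% × (£688,500 − £678,000) = £106,000 − £2,100 = £103,900
  Base: £688,500 − £103,900 = £584,600
  £584,600 × 17% = £99,382

£99,382 > £14,400, so the supplementary minimum tax is the binding amount.

£99,382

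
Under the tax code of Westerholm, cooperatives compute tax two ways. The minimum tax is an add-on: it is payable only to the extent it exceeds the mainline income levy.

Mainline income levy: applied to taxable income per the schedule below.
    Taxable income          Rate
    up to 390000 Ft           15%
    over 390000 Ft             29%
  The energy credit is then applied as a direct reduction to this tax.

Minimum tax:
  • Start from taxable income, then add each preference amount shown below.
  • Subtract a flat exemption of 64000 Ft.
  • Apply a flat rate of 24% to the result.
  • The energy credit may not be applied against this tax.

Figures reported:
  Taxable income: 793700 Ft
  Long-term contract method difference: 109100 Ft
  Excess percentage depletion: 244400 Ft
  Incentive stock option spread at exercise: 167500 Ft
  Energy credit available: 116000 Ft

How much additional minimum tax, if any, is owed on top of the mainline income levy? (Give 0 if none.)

Mainline income levy:
  390000 Ft × 15% = 58500 Ft
  403700 Ft × 29% = 117073 Ft
  → 175573 Ft
  Less energy credit 116000 Ft → 59573 Ft

Minimum tax:
  Adjusted income: 793700 Ft + 109100 Ft + 244400 Ft + 167500 Ft = 1314700 Ft
  Less exemption 64000 Ft → base 1250700 Ft
  1250700 Ft × 24% = 300168 Ft

Excess of minimum tax over mainline income levy: 300168 Ft − 59573 Ft = 240595 Ft.

240595 Ft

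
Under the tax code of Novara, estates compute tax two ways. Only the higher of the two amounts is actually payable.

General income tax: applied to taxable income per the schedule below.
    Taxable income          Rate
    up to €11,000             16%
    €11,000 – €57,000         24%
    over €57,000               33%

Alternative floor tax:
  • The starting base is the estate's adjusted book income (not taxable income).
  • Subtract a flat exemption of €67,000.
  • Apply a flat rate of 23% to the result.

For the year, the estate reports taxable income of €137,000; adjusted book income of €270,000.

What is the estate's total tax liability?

Alternative floor tax:
  Base (adjusted book income): €270,000
  Less exemption €67,000 → base €203,000
  €203,000 × 23% = €46,690

General income tax:
  €11,000 × 16% = €1,760
  €46,000 × 24% = €11,040
  €80,000 × 33% = €26,400
  → €39,200

€46,690 > €39,200, so the alternative floor tax is the binding amount.

€46,690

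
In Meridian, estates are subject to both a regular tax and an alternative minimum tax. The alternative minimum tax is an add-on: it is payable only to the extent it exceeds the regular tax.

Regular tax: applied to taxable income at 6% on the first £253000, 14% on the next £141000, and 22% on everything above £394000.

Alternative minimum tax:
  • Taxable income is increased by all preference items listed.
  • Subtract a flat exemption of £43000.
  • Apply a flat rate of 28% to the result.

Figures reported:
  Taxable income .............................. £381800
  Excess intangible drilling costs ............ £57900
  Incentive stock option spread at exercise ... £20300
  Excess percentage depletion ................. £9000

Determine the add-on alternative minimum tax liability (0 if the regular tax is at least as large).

Alternative minimum tax:
  Adjusted income: £381800 + £57900 + £20300 + £9000 = £469000
  Less exemption £43000 → base £426000
  £426000 × 28% = £119280

Regular tax:
  £253000 × 6% = £15180
  £128800 × 14% = £18032
  → £33212

Excess of alternative minimum tax over regular tax: £119280 − £33212 = £86068.

£86068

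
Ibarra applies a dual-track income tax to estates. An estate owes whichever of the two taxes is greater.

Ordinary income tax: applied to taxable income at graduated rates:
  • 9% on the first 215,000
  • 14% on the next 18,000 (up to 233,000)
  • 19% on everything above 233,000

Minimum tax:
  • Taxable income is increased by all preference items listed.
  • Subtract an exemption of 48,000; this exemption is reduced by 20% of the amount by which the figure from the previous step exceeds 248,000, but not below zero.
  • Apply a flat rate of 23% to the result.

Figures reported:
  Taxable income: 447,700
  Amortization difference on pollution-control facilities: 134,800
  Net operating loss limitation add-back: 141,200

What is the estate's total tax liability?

Ordinary income tax:
  215,000 × 9% = 19,350
  18,000 × 14% = 2,520
  214,700 × 19% = 40,793
  → 62,663

Minimum tax:
  Adjusted income: 447,700 + 134,800 + 141,200 = 723,700
  Exemption: 20% × (723,700 − 248,000) = 95,140 ≥ 48,000, so the exemption is fully phased out
  Base: 723,700 − 0 = 723,700
  723,700 × 23% = 166,451

166,451 > 62,663, so the minimum tax is the binding amount.

166,451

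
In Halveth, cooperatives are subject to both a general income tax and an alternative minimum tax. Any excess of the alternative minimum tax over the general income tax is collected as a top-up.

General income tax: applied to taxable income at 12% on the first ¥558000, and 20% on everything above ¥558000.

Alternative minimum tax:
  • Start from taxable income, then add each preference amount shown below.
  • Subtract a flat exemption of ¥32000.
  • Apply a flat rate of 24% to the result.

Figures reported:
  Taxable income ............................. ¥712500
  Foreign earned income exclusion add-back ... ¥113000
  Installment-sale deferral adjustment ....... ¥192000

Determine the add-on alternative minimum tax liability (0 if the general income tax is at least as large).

General income tax:
  ¥558000 × 12% = ¥66960
  ¥154500 × 20% = ¥30900
  → ¥97860

Alternative minimum tax:
  Adjusted income: ¥712500 + ¥113000 + ¥192000 = ¥1017500
  Less exemption ¥32000 → base ¥985500
  ¥985500 × 24% = ¥236520

Excess of alternative minimum tax over general income tax: ¥236520 − ¥97860 = ¥138660.

¥138660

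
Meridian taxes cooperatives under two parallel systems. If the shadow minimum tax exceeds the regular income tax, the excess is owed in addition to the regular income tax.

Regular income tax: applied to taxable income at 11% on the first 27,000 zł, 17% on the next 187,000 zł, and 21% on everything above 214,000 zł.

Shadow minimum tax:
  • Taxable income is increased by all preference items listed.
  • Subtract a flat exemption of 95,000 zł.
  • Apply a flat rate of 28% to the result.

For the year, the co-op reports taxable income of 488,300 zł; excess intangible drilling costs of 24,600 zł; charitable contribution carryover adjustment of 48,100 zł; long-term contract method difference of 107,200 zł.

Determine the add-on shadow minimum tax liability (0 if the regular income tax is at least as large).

Shadow minimum tax:
  Adjusted income: 488,300 zł + 24,600 zł + 48,100 zł + 107,200 zł = 668,200 zł
  Less exemption 95,000 zł → base 573,200 zł
  573,200 zł × 28% = 160,496 zł

Regular income tax:
  27,000 zł × 11% = 2,970 zł
  187,000 zł × 17% = 31,790 zł
  274,300 zł × 21% = 57,603 zł
  → 92,363 zł

Excess of shadow minimum tax over regular income tax: 160,496 zł − 92,363 zł = 68,133 zł.

68,133 zł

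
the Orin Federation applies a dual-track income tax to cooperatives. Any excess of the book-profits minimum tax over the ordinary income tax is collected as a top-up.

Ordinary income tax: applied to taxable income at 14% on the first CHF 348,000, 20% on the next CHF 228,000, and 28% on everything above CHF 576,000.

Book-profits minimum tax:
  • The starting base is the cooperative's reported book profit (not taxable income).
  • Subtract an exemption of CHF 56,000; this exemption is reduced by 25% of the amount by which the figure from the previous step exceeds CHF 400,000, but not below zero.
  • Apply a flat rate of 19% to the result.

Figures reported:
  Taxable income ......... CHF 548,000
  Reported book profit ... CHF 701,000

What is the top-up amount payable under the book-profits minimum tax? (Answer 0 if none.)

Book-profits minimum tax:
  Base (reported book profit): CHF 701,000
  Exemption: 25% × (CHF 701,000 − CHF 400,000) = CHF 75,250 ≥ CHF 56,000, so the exemption is fully phased out
  Base: CHF 701,000 − CHF 0 = CHF 701,000
  CHF 701,000 × 19% = CHF 133,190

Ordinary income tax:
  CHF 348,000 × 14% = CHF 48,720
  CHF 200,000 × 20% = CHF 40,000
  → CHF 88,720

Excess of book-profits minimum tax over ordinary income tax: CHF 133,190 − CHF 88,720 = CHF 44,470.

CHF 44,470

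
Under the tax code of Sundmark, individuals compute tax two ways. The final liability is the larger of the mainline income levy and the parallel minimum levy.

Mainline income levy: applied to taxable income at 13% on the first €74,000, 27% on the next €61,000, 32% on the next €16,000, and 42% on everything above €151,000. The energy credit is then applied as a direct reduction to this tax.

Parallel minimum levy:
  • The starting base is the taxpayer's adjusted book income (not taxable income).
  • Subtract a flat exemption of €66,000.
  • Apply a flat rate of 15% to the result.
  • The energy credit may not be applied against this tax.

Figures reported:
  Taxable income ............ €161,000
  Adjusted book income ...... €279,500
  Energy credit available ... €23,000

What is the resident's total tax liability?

Mainline income levy:
  €74,000 × 13% = €9,620
  €61,000 × 27% = €16,470
  €16,000 × 32% = €5,120
  €10,000 × 42% = €4,200
  → €35,410
  Less energy credit €23,000 → €12,410

Parallel minimum levy:
  Base (adjusted book income): €279,500
  Less exemption €66,000 → base €213,500
  €213,500 × 15% = €32,025

€32,025 > €12,410, so the parallel minimum levy is the binding amount.

€32,025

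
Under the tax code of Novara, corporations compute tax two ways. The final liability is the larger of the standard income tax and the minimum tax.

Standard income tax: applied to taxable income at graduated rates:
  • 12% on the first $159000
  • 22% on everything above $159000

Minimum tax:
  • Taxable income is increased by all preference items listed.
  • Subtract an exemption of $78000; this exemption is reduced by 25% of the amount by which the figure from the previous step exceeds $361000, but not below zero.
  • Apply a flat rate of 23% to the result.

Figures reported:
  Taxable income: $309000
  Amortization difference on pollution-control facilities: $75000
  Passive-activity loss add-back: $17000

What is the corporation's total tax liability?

Standard income tax:
  $159000 × 12% = $19080
  $150000 × 22% = $33000
  → $52080

Minimum tax:
  Adjusted income: $309000 + $75000 + $17000 = $401000
  Exemption: $78000 − 25% × ($401000 − $361000) = $78000 − $10000 = $68000
  Base: $401000 − $68000 = $333000
  $333000 × 23% = $76590

$76590 > $52080, so the minimum tax is the binding amount.

$76590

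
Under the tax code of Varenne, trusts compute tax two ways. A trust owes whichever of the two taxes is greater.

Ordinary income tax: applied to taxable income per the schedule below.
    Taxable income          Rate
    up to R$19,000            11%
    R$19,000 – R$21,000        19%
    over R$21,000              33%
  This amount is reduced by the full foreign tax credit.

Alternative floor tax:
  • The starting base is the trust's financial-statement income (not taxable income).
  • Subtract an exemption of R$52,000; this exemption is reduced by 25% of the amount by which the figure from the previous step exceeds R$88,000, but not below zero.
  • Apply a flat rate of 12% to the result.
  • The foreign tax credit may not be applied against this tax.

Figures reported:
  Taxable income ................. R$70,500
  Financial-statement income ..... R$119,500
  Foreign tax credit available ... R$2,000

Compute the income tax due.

Alternative floor tax:
  Base (financial-statement income): R$119,500
  Exemption: R$52,000 − 25% × (R$119,500 − R$88,000) = R$52,000 − R$7,875 = R$44,125
  Base: R$119,500 − R$44,125 = R$75,375
  R$75,375 × 12% = R$9,045

Ordinary income tax:
  R$19,000 × 11% = R$2,090
  R$2,000 × 19% = R$380
  R$49,500 × 33% = R$16,335
  → R$18,805
  Less foreign tax credit R$2,000 → R$16,805

R$16,805 > R$9,045, so the ordinary income tax governs.

R$16,805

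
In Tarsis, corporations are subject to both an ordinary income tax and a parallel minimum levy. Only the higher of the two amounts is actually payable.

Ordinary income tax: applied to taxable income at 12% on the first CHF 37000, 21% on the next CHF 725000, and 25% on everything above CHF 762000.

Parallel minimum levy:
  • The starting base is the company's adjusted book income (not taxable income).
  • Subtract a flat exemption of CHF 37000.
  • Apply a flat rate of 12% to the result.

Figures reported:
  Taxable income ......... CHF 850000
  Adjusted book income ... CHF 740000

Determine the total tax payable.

CHF 178690

Ordinary income tax:
  CHF 37000 × 12% = CHF 4440
  CHF 725000 × 21% = CHF 152250
  CHF 88000 × 25% = CHF 22000
  → CHF 178690

Parallel minimum levy:
  Base (adjusted book income): CHF 740000
  Less exemption CHF 37000 → base CHF 703000
  CHF 703000 × 12% = CHF 84360

CHF 178690 > CHF 84360, so the ordinary income tax governs.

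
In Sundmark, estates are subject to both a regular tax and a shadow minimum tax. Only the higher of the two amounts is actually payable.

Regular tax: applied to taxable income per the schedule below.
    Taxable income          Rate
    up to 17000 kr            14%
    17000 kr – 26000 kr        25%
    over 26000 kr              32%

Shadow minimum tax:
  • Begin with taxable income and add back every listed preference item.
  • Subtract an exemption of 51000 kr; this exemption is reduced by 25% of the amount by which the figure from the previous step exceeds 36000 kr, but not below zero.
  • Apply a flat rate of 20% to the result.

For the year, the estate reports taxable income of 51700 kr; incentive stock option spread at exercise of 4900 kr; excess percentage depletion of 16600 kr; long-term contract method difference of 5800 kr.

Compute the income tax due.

12854 kr

Regular tax:
  17000 kr × 14% = 2380 kr
  9000 kr × 25% = 2250 kr
  25700 kr × 32% = 8224 kr
  → 12854 kr

Shadow minimum tax:
  Adjusted income: 51700 kr + 4900 kr + 16600 kr + 5800 kr = 79000 kr
  Exemption: 51000 kr − 25% × (79000 kr − 36000 kr) = 51000 kr − 10750 kr = 40250 kr
  Base: 79000 kr − 40250 kr = 38750 kr
  38750 kr × 20% = 7750 kr

12854 kr > 7750 kr, so the regular tax governs.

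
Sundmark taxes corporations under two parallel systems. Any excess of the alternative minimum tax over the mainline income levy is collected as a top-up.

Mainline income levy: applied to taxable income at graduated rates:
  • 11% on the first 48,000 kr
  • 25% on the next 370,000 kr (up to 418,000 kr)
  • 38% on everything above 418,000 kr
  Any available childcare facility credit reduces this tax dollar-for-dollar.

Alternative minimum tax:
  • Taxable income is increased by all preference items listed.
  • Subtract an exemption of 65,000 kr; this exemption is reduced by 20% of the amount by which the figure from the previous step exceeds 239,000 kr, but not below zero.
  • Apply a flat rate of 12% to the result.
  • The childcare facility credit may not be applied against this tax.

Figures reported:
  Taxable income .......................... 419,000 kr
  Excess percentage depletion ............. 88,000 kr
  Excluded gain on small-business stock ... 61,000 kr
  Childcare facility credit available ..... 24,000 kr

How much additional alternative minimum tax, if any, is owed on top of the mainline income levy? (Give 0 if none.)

0 kr

Mainline income levy:
  48,000 kr × 11% = 5,280 kr
  370,000 kr × 25% = 92,500 kr
  1,000 kr × 38% = 380 kr
  → 98,160 kr
  Less childcare facility credit 24,000 kr → 74,160 kr

Alternative minimum tax:
  Adjusted income: 419,000 kr + 88,000 kr + 61,000 kr = 568,000 kr
  Exemption: 20% × (568,000 kr − 239,000 kr) = 65,800 kr ≥ 65,000 kr, so the exemption is fully phased out
  Base: 568,000 kr − 0 kr = 568,000 kr
  568,000 kr × 12% = 68,160 kr

68,160 kr ≤ 74,160 kr, so no add-on is due.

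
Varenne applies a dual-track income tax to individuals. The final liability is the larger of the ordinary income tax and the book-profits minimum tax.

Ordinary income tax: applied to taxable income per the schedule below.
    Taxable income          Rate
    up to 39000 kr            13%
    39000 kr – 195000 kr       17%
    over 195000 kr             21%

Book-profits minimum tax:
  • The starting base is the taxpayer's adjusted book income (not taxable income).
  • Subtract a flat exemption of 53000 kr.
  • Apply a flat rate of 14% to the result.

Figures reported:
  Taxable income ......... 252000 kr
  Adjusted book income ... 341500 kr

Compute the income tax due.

43560 kr

Book-profits minimum tax:
  Base (adjusted book income): 341500 kr
  Less exemption 53000 kr → base 288500 kr
  288500 kr × 14% = 40390 kr

Ordinary income tax:
  39000 kr × 13% = 5070 kr
  156000 kr × 17% = 26520 kr
  57000 kr × 21% = 11970 kr
  → 43560 kr

43560 kr > 40390 kr, so the ordinary income tax governs.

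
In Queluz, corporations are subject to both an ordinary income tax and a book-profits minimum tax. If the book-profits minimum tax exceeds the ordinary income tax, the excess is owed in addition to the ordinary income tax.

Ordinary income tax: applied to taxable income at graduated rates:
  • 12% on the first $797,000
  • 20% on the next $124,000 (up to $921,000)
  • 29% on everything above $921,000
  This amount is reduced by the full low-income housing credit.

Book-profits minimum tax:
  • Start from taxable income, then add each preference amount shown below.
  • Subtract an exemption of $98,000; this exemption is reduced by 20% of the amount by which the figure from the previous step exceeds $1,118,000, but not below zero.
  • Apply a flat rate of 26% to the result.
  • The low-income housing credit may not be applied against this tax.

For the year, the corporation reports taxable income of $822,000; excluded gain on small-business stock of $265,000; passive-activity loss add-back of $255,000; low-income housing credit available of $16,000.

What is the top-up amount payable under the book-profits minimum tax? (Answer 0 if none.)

$250,448

Book-profits minimum tax:
  Adjusted income: $822,000 + $265,000 + $255,000 = $1,342,000
  Exemption: $98,000 − 20% × ($1,342,000 − $1,118,000) = $98,000 − $44,800 = $53,200
  Base: $1,342,000 − $53,200 = $1,288,800
  $1,288,800 × 26% = $335,088

Ordinary income tax:
  $797,000 × 12% = $95,640
  $25,000 × 20% = $5,000
  → $100,640
  Less low-income housing credit $16,000 → $84,640

Excess of book-profits minimum tax over ordinary income tax: $335,088 − $84,640 = $250,448.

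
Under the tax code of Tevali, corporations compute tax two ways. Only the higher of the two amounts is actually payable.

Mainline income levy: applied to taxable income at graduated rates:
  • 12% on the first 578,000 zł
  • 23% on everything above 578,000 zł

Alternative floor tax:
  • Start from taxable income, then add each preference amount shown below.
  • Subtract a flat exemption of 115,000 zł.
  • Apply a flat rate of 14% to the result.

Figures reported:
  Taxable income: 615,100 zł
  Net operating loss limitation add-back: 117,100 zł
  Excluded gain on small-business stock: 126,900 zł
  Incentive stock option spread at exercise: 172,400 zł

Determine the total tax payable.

Mainline income levy:
  578,000 zł × 12% = 69,360 zł
  37,100 zł × 23% = 8,533 zł
  → 77,893 zł

Alternative floor tax:
  Adjusted income: 615,100 zł + 117,100 zł + 126,900 zł + 172,400 zł = 1,031,500 zł
  Less exemption 115,000 zł → base 916,500 zł
  916,500 zł × 14% = 128,310 zł

128,310 zł > 77,893 zł, so the alternative floor tax is the binding amount.

128,310 zł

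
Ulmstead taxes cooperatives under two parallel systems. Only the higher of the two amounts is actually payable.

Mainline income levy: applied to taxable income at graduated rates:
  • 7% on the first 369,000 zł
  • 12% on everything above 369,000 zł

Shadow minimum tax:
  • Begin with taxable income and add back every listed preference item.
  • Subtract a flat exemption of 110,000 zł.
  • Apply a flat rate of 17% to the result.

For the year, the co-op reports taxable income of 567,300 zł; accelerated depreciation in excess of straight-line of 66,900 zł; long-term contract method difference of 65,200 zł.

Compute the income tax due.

Mainline income levy:
  369,000 zł × 7% = 25,830 zł
  198,300 zł × 12% = 23,796 zł
  → 49,626 zł

Shadow minimum tax:
  Adjusted income: 567,300 zł + 66,900 zł + 65,200 zł = 699,400 zł
  Less exemption 110,000 zł → base 589,400 zł
  589,400 zł × 17% = 100,198 zł

100,198 zł > 49,626 zł, so the shadow minimum tax is the binding amount.

100,198 zł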